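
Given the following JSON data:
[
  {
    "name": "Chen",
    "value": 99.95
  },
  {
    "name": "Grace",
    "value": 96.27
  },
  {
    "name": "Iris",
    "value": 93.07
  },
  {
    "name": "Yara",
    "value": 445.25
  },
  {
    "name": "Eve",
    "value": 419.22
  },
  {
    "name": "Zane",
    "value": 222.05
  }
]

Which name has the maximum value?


Comparing values:
  Chen: 99.95
  Grace: 96.27
  Iris: 93.07
  Yara: 445.25
  Eve: 419.22
  Zane: 222.05
Maximum: Yara (445.25)

ANSWER: Yara


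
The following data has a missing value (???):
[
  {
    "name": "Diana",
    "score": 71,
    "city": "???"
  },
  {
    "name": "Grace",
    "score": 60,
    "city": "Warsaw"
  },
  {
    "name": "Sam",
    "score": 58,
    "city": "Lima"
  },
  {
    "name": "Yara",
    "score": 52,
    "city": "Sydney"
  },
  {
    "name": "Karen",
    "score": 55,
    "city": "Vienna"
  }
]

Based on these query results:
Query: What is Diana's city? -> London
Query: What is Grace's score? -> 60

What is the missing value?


The missing value is Diana's city
From query: Diana's city = London

ANSWER: London


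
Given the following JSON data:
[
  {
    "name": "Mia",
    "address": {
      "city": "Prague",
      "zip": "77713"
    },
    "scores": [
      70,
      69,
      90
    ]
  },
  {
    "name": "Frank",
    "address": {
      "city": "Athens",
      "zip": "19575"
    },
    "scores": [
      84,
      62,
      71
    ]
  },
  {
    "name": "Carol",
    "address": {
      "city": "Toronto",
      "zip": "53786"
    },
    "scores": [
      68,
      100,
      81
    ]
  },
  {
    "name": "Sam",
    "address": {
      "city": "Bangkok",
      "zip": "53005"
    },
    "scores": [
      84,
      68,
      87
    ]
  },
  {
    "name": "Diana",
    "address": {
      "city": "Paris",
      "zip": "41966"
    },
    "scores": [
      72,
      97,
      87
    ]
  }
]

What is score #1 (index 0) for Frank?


Path: records[1].scores[0]
Value: 84

ANSWER: 84


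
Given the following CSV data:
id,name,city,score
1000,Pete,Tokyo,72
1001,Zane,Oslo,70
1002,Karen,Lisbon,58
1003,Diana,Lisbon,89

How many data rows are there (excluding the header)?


Counting rows (excluding header):
Header: id,name,city,score
Data rows: 4

ANSWER: 4


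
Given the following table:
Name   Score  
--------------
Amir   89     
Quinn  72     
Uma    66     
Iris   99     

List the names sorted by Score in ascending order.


Sorting by Score (ascending):
  Uma: 66
  Quinn: 72
  Amir: 89
  Iris: 99


ANSWER: Uma, Quinn, Amir, Iris


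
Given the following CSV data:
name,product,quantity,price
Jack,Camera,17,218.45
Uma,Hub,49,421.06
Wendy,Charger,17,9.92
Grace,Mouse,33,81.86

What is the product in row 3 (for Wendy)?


Row 3: Wendy
Column 'product' = Charger

ANSWER: Charger


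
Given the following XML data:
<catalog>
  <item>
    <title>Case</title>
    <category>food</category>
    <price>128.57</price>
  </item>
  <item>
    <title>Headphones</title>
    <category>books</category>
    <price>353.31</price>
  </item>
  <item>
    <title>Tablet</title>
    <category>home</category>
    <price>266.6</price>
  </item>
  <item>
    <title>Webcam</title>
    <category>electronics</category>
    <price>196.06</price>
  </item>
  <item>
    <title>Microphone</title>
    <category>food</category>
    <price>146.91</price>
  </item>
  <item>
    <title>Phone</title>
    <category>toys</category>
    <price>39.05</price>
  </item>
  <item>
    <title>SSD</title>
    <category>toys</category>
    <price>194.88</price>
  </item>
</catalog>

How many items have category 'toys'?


Scanning <item> elements for <category>toys</category>:
  Item 6: Phone -> MATCH
  Item 7: SSD -> MATCH
Count: 2

ANSWER: 2


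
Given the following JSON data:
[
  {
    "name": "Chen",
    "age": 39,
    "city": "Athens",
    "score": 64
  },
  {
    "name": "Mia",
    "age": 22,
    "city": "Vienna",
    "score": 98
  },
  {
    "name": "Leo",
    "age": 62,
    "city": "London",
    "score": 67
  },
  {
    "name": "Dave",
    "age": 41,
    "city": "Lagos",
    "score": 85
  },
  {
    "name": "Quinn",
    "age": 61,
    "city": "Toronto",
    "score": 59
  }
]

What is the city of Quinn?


Looking up record where name = Quinn
Record index: 4
Field 'city' = Toronto

ANSWER: Toronto


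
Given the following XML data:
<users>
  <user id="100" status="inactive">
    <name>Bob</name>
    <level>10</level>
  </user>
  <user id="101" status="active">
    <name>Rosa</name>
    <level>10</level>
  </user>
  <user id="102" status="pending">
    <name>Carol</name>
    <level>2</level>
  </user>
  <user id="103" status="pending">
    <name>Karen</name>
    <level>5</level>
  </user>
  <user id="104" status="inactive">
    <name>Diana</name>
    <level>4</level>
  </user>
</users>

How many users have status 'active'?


Counting users with status='active':
  Rosa (id=101) -> MATCH
Count: 1

ANSWER: 1


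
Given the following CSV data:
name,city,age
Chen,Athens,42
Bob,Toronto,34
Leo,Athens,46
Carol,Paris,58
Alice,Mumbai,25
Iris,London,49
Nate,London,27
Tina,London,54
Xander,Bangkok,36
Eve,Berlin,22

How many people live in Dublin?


Scanning city column for 'Dublin':
Total matches: 0

ANSWER: 0


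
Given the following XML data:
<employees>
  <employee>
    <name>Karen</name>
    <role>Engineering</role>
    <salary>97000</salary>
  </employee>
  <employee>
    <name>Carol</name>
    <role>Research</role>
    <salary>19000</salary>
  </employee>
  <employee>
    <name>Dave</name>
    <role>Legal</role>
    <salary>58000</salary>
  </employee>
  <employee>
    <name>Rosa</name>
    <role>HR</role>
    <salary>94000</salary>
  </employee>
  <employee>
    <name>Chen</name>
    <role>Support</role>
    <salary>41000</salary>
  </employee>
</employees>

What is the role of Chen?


Searching for <employee> with <name>Chen</name>
Found at position 5
<role>Support</role>

ANSWER: Support


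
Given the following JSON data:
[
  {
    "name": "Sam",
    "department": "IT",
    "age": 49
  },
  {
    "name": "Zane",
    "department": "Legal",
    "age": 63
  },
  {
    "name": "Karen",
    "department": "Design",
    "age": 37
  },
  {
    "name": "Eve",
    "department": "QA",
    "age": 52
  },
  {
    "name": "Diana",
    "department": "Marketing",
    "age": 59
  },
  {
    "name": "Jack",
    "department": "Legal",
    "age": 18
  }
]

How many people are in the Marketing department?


Scanning records for department = Marketing
  Record 4: Diana
Count: 1

ANSWER: 1


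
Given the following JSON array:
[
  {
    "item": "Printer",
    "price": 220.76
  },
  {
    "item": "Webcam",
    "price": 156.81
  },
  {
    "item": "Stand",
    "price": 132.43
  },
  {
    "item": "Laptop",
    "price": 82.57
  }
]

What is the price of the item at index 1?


Array index 1 -> Webcam
price = 156.81

ANSWER: 156.81


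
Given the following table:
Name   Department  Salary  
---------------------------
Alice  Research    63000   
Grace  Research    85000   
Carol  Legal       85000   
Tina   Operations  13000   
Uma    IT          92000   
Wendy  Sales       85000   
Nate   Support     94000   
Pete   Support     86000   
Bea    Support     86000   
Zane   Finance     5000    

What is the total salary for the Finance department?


Finance department members:
  Zane: 5000
Total = 5000 = 5000

ANSWER: 5000


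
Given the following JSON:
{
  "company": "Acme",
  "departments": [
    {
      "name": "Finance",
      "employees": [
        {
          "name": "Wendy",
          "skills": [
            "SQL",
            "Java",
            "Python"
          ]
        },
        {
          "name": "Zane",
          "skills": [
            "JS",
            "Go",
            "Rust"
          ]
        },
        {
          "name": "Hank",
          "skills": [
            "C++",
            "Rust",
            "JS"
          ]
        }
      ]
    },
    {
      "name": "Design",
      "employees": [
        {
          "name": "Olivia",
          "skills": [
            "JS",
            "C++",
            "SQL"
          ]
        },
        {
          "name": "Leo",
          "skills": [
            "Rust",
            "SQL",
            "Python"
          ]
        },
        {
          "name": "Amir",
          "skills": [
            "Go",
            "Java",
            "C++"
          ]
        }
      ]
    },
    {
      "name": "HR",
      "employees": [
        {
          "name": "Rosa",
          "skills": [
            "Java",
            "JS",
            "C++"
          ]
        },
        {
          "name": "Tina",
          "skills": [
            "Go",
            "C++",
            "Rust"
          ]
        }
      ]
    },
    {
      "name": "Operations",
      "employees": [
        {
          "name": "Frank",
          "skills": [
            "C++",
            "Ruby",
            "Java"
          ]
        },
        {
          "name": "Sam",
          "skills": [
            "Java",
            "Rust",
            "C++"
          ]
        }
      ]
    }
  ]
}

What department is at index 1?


Path: departments[1].name
Value: Design

ANSWER: Design


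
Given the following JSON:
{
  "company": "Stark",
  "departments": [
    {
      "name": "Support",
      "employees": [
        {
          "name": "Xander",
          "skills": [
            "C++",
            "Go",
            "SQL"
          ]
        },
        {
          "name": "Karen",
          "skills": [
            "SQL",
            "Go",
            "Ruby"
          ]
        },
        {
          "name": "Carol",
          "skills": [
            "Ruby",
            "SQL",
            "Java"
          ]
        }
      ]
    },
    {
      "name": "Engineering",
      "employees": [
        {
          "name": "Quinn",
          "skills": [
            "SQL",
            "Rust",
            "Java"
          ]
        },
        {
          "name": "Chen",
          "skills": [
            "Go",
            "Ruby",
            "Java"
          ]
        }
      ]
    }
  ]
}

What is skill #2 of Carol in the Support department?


Path: departments[0].employees[2].skills[1]
Value: SQL

ANSWER: SQL


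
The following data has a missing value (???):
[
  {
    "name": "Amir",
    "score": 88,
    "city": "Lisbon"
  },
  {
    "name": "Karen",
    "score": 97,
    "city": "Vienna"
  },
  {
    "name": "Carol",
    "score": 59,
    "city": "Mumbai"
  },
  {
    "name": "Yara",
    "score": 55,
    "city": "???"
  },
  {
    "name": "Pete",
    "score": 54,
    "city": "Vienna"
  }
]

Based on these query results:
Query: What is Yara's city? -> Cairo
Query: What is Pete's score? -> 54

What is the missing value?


The missing value is Yara's city
From query: Yara's city = Cairo

ANSWER: Cairo


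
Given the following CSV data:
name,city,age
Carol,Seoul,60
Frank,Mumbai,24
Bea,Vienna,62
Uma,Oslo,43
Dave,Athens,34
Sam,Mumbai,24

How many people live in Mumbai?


Scanning city column for 'Mumbai':
  Row 2: Frank -> MATCH
  Row 6: Sam -> MATCH
Total matches: 2

ANSWER: 2


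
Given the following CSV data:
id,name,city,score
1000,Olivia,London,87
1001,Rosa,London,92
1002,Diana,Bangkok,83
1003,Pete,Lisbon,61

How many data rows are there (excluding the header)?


Counting rows (excluding header):
Header: id,name,city,score
Data rows: 4

ANSWER: 4


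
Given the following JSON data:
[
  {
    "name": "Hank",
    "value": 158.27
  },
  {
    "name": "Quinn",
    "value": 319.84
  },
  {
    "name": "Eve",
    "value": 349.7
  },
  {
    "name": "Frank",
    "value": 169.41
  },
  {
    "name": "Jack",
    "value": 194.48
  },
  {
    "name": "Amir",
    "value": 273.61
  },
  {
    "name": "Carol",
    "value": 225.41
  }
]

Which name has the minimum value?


Comparing values:
  Hank: 158.27
  Quinn: 319.84
  Eve: 349.7
  Frank: 169.41
  Jack: 194.48
  Amir: 273.61
  Carol: 225.41
Minimum: Hank (158.27)

ANSWER: Hank


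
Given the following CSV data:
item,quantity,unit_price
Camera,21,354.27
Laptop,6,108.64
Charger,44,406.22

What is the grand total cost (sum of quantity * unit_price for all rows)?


Computing row totals:
  Camera: 21 * 354.27 = 7439.67
  Laptop: 6 * 108.64 = 651.84
  Charger: 44 * 406.22 = 17873.68
Grand total = 7439.67 + 651.84 + 17873.68 = 25965.19

ANSWER: 25965.19


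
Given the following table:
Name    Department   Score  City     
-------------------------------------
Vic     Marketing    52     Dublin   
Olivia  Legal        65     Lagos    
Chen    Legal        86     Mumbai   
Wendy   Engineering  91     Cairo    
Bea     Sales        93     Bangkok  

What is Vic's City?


Row 1: Vic
City = Dublin

ANSWER: Dublin


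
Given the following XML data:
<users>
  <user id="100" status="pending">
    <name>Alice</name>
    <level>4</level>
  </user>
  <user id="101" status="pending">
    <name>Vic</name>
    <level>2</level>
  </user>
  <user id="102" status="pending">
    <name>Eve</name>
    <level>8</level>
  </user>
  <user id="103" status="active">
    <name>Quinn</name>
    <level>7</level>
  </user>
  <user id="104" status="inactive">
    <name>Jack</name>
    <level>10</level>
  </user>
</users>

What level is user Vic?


Finding user: Vic
<level>2</level>

ANSWER: 2


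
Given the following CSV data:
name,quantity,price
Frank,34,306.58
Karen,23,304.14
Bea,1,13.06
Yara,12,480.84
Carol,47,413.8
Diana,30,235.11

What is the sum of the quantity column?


Values in 'quantity' column:
  Row 1: 34
  Row 2: 23
  Row 3: 1
  Row 4: 12
  Row 5: 47
  Row 6: 30
Sum = 34 + 23 + 1 + 12 + 47 + 30 = 147

ANSWER: 147


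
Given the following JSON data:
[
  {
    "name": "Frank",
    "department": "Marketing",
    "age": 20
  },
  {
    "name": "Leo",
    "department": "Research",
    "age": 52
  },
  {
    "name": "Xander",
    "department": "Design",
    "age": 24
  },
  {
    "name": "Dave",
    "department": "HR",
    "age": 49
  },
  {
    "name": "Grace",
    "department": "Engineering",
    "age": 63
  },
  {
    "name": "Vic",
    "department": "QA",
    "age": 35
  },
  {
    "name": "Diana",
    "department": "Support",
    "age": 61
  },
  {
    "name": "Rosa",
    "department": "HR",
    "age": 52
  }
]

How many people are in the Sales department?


Scanning records for department = Sales
  No matches found
Count: 0

ANSWER: 0


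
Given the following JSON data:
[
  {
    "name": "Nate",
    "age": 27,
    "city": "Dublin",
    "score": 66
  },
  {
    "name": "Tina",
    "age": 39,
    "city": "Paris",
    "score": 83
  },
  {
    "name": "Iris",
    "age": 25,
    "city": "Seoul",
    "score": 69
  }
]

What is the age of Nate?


Looking up record where name = Nate
Record index: 0
Field 'age' = 27

ANSWER: 27


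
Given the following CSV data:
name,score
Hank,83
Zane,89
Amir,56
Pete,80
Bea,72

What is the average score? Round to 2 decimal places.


Scores: 83, 89, 56, 80, 72
Sum = 380
Count = 5
Average = 380 / 5 = 76.00

ANSWER: 76.00


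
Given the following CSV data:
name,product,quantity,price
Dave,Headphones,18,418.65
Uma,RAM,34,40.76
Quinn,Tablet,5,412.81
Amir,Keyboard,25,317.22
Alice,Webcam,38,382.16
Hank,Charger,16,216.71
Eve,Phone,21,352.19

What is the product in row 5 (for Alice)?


Row 5: Alice
Column 'product' = Webcam

ANSWER: Webcam


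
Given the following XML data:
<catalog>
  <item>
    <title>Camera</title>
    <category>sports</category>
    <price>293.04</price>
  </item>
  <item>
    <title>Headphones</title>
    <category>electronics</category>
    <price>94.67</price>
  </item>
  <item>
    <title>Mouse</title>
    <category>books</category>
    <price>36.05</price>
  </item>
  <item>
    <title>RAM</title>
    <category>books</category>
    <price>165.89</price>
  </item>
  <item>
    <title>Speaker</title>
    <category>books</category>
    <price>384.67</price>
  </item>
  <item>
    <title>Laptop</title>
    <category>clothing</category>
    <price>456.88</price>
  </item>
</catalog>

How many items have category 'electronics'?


Scanning <item> elements for <category>electronics</category>:
  Item 2: Headphones -> MATCH
Count: 1

ANSWER: 1


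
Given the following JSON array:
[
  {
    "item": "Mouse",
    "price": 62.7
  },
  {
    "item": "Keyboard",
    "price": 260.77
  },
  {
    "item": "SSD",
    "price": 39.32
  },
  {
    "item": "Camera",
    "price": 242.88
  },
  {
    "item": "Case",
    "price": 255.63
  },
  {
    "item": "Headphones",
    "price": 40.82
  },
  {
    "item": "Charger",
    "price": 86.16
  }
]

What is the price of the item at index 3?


Array index 3 -> Camera
price = 242.88

ANSWER: 242.88


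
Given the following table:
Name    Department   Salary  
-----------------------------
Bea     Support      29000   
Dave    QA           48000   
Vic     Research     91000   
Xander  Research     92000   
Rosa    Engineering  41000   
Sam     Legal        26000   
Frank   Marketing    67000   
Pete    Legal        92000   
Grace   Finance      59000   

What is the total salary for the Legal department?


Legal department members:
  Sam: 26000
  Pete: 92000
Total = 26000 + 92000 = 118000

ANSWER: 118000


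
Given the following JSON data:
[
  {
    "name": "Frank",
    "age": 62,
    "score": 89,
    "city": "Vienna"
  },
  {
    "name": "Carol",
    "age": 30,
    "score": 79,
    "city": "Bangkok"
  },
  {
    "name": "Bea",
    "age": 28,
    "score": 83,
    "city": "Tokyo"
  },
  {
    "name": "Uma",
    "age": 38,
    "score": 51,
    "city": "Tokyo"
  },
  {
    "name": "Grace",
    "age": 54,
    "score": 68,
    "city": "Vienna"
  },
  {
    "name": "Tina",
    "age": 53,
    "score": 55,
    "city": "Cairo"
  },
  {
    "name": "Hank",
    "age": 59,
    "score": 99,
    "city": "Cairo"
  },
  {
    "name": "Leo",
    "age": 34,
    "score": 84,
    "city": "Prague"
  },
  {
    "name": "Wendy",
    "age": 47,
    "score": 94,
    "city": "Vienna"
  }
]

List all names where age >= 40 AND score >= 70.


Checking both conditions:
  Frank (age=62, score=89) -> YES
  Carol (age=30, score=79) -> no
  Bea (age=28, score=83) -> no
  Uma (age=38, score=51) -> no
  Grace (age=54, score=68) -> no
  Tina (age=53, score=55) -> no
  Hank (age=59, score=99) -> YES
  Leo (age=34, score=84) -> no
  Wendy (age=47, score=94) -> YES


ANSWER: Frank, Hank, Wendy


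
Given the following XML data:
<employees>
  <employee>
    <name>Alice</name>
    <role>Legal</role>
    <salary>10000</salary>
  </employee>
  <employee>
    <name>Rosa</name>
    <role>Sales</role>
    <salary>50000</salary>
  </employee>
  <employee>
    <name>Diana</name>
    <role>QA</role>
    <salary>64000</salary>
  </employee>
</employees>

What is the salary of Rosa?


Searching for <employee> with <name>Rosa</name>
Found at position 2
<salary>50000</salary>

ANSWER: 50000


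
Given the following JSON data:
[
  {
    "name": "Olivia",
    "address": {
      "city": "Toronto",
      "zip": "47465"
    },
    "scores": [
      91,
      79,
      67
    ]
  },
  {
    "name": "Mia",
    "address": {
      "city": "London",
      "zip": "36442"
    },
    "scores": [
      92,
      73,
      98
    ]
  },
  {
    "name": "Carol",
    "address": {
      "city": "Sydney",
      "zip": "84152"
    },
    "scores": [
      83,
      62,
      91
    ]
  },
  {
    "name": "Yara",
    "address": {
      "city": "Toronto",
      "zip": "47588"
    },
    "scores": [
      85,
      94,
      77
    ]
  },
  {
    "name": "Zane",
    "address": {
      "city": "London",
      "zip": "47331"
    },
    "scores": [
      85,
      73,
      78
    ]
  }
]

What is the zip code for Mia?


Path: records[1].address.zip
Value: 36442

ANSWER: 36442


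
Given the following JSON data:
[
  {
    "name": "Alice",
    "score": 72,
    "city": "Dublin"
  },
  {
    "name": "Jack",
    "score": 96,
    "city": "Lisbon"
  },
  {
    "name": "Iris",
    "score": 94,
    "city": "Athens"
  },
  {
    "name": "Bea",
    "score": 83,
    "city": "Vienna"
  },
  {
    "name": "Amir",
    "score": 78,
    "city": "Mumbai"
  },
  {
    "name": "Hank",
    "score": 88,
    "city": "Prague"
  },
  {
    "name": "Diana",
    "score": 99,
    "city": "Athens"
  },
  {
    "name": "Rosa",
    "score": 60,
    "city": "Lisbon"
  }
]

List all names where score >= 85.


Filtering records where score >= 85:
  Alice (score=72) -> no
  Jack (score=96) -> YES
  Iris (score=94) -> YES
  Bea (score=83) -> no
  Amir (score=78) -> no
  Hank (score=88) -> YES
  Diana (score=99) -> YES
  Rosa (score=60) -> no


ANSWER: Jack, Iris, Hank, Diana


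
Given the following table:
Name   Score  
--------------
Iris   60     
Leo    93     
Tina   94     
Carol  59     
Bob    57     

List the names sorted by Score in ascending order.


Sorting by Score (ascending):
  Bob: 57
  Carol: 59
  Iris: 60
  Leo: 93
  Tina: 94


ANSWER: Bob, Carol, Iris, Leo, Tina


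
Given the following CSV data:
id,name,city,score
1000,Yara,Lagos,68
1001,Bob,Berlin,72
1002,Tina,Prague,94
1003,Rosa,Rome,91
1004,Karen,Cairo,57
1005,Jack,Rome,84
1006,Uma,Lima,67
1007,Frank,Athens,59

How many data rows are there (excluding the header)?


Counting rows (excluding header):
Header: id,name,city,score
Data rows: 8

ANSWER: 8


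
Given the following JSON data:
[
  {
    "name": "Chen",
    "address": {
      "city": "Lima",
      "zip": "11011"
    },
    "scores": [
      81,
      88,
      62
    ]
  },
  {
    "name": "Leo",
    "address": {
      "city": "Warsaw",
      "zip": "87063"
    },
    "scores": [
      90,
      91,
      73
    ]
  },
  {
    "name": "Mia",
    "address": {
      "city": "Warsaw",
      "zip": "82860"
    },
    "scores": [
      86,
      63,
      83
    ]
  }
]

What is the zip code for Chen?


Path: records[0].address.zip
Value: 11011

ANSWER: 11011


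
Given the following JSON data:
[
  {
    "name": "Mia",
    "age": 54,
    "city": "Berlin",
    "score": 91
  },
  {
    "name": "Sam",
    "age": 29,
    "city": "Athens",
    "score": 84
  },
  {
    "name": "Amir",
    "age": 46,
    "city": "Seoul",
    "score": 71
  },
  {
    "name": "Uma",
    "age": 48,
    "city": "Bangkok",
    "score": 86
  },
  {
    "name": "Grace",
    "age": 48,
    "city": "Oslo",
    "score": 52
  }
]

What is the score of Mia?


Looking up record where name = Mia
Record index: 0
Field 'score' = 91

ANSWER: 91


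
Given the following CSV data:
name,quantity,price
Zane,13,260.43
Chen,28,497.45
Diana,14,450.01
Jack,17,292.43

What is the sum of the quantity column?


Values in 'quantity' column:
  Row 1: 13
  Row 2: 28
  Row 3: 14
  Row 4: 17
Sum = 13 + 28 + 14 + 17 = 72

ANSWER: 72


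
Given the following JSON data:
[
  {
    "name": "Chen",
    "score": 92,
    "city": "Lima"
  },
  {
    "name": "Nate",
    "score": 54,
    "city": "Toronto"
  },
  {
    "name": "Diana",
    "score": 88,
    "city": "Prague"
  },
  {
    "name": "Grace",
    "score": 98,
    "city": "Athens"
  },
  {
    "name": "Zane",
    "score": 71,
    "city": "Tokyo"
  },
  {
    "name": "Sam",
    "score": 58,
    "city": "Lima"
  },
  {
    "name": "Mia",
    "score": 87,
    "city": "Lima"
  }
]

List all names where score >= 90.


Filtering records where score >= 90:
  Chen (score=92) -> YES
  Nate (score=54) -> no
  Diana (score=88) -> no
  Grace (score=98) -> YES
  Zane (score=71) -> no
  Sam (score=58) -> no
  Mia (score=87) -> no


ANSWER: Chen, Grace


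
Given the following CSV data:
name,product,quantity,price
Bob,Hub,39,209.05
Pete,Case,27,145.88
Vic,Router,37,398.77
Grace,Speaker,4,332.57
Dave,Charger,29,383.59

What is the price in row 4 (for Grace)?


Row 4: Grace
Column 'price' = 332.57

ANSWER: 332.57


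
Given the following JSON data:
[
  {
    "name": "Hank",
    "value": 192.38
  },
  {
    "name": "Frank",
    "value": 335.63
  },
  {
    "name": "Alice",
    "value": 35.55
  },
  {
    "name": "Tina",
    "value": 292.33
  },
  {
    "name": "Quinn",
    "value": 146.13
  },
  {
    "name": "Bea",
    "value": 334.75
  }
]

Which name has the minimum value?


Comparing values:
  Hank: 192.38
  Frank: 335.63
  Alice: 35.55
  Tina: 292.33
  Quinn: 146.13
  Bea: 334.75
Minimum: Alice (35.55)

ANSWER: Alice


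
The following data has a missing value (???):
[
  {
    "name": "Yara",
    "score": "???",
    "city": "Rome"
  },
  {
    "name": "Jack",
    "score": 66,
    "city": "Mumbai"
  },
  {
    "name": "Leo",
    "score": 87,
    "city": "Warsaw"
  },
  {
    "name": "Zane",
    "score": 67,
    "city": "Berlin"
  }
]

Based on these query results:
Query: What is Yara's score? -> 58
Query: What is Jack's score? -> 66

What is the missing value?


The missing value is Yara's score
From query: Yara's score = 58

ANSWER: 58


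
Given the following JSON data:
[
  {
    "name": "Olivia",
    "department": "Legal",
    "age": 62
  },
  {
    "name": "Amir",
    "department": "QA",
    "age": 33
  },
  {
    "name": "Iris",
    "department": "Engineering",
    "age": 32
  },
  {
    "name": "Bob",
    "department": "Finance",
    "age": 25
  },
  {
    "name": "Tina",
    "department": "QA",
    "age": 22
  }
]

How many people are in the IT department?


Scanning records for department = IT
  No matches found
Count: 0

ANSWER: 0


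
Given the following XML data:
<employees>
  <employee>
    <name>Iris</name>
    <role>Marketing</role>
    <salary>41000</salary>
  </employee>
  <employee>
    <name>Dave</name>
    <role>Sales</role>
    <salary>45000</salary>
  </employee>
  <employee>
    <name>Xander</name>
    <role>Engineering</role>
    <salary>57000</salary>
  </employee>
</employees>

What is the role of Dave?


Searching for <employee> with <name>Dave</name>
Found at position 2
<role>Sales</role>

ANSWER: Sales


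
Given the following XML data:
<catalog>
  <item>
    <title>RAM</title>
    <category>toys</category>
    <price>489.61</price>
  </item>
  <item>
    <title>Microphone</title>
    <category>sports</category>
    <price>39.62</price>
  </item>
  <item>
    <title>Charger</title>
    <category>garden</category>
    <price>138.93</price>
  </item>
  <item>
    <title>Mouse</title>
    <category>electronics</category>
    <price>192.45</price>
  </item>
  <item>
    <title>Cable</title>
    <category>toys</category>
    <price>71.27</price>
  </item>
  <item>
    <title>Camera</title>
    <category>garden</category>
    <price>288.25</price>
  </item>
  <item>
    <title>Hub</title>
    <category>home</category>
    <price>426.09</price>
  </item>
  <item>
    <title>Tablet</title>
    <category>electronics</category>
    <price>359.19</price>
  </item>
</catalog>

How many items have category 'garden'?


Scanning <item> elements for <category>garden</category>:
  Item 3: Charger -> MATCH
  Item 6: Camera -> MATCH
Count: 2

ANSWER: 2


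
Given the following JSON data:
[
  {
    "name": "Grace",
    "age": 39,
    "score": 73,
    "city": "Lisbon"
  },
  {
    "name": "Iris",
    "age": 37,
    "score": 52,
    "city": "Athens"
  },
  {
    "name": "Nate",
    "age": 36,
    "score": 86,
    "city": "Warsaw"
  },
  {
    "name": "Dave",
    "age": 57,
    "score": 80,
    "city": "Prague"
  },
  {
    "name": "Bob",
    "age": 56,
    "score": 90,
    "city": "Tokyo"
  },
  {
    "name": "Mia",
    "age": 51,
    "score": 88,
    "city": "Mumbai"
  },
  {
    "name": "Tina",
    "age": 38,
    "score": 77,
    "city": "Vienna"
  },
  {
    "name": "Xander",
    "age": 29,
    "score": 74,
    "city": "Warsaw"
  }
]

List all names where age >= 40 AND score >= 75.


Checking both conditions:
  Grace (age=39, score=73) -> no
  Iris (age=37, score=52) -> no
  Nate (age=36, score=86) -> no
  Dave (age=57, score=80) -> YES
  Bob (age=56, score=90) -> YES
  Mia (age=51, score=88) -> YES
  Tina (age=38, score=77) -> no
  Xander (age=29, score=74) -> no


ANSWER: Dave, Bob, Mia


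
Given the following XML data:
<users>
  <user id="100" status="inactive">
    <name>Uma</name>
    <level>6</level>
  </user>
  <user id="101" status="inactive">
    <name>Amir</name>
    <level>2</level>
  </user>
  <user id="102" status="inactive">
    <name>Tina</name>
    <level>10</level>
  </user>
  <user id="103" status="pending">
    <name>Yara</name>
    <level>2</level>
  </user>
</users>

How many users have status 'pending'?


Counting users with status='pending':
  Yara (id=103) -> MATCH
Count: 1

ANSWER: 1


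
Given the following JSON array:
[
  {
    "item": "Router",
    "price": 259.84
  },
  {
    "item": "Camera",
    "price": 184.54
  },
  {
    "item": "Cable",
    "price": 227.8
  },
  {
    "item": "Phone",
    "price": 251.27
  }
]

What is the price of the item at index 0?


Array index 0 -> Router
price = 259.84

ANSWER: 259.84


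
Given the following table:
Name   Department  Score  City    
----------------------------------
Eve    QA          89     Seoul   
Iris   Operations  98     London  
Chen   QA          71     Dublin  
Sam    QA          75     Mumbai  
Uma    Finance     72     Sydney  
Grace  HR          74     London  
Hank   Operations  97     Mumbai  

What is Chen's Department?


Row 3: Chen
Department = QA

ANSWER: QA


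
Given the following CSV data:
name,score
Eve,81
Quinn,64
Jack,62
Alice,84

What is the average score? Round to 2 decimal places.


Scores: 81, 64, 62, 84
Sum = 291
Count = 4
Average = 291 / 4 = 72.75

ANSWER: 72.75


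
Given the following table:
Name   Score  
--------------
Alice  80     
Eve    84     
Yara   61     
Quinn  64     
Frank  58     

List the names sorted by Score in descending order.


Sorting by Score (descending):
  Eve: 84
  Alice: 80
  Quinn: 64
  Yara: 61
  Frank: 58


ANSWER: Eve, Alice, Quinn, Yara, Frank


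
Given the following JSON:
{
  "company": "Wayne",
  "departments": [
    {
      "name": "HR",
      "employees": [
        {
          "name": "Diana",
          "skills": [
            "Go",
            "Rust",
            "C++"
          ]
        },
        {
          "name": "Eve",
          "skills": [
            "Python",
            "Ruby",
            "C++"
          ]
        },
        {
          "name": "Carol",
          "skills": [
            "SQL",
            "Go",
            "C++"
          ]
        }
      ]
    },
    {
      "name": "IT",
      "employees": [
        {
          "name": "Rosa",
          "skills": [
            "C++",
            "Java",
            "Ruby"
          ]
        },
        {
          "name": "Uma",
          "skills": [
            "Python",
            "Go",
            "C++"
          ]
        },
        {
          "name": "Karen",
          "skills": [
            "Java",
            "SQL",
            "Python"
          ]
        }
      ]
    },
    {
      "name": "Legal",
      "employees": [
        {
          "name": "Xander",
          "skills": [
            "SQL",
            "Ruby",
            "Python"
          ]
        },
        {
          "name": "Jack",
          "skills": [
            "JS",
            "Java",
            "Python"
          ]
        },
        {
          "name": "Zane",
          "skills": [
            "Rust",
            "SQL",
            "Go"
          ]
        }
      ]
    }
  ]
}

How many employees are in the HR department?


Path: departments[0].employees
Count: 3

ANSWER: 3


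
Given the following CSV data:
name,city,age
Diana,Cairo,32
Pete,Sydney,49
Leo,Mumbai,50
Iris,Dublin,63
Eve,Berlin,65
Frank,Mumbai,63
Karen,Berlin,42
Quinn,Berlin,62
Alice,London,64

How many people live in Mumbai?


Scanning city column for 'Mumbai':
  Row 3: Leo -> MATCH
  Row 6: Frank -> MATCH
Total matches: 2

ANSWER: 2


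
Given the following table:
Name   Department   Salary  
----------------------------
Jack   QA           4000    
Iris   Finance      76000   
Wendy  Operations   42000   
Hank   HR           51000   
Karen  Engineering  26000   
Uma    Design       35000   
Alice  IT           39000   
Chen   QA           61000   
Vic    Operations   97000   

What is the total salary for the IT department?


IT department members:
  Alice: 39000
Total = 39000 = 39000

ANSWER: 39000


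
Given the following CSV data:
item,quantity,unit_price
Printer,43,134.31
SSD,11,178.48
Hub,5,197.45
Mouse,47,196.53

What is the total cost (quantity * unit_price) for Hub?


Row: Hub
quantity = 5
unit_price = 197.45
total = 5 * 197.45 = 987.25

ANSWER: 987.25


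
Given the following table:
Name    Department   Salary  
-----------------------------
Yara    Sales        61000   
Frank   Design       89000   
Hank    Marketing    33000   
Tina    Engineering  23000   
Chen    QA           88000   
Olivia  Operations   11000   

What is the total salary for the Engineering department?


Engineering department members:
  Tina: 23000
Total = 23000 = 23000

ANSWER: 23000


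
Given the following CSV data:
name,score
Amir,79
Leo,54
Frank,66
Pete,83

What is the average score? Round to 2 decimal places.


Scores: 79, 54, 66, 83
Sum = 282
Count = 4
Average = 282 / 4 = 70.50

ANSWER: 70.50


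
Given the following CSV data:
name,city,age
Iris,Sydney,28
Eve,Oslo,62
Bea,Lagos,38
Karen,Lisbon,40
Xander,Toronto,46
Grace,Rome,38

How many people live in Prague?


Scanning city column for 'Prague':
Total matches: 0

ANSWER: 0


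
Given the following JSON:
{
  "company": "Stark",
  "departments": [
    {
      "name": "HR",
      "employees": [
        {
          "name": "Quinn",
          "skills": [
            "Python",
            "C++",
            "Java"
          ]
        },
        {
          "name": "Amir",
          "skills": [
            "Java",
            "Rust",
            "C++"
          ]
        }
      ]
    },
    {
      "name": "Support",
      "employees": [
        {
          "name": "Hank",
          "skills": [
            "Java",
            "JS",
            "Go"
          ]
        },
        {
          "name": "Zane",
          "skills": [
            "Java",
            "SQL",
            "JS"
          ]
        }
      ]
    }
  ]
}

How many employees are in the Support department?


Path: departments[1].employees
Count: 2

ANSWER: 2


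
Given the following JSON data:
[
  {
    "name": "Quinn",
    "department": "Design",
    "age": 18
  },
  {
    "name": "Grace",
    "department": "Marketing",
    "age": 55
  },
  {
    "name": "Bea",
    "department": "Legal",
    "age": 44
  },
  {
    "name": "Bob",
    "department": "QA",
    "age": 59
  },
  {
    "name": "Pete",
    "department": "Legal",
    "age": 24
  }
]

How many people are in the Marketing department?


Scanning records for department = Marketing
  Record 1: Grace
Count: 1

ANSWER: 1


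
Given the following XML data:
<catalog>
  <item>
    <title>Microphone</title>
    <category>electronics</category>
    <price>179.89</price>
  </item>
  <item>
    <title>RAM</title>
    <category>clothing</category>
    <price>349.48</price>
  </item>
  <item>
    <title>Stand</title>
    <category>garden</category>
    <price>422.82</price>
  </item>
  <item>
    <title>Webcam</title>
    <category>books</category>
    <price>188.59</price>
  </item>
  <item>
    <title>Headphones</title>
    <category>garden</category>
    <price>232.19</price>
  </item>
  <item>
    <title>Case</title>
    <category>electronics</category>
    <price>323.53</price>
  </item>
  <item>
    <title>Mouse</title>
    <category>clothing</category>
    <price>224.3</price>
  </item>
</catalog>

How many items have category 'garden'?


Scanning <item> elements for <category>garden</category>:
  Item 3: Stand -> MATCH
  Item 5: Headphones -> MATCH
Count: 2

ANSWER: 2


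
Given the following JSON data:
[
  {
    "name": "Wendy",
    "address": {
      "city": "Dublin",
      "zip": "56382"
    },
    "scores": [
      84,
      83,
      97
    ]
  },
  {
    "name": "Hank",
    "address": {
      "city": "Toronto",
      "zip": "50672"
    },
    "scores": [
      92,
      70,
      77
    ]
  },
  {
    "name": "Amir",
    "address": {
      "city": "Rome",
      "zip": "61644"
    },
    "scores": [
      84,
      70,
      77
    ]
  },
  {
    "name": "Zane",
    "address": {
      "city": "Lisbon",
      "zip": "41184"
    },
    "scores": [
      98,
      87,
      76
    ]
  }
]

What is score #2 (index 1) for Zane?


Path: records[3].scores[1]
Value: 87

ANSWER: 87


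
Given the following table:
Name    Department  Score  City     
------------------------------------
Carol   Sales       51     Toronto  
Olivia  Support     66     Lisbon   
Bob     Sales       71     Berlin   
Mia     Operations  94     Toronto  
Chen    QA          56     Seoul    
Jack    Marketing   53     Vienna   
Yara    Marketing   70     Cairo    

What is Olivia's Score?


Row 2: Olivia
Score = 66

ANSWER: 66


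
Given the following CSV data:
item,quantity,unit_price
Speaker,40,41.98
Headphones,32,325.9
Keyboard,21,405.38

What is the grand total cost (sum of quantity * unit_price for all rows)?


Computing row totals:
  Speaker: 40 * 41.98 = 1679.2
  Headphones: 32 * 325.9 = 10428.8
  Keyboard: 21 * 405.38 = 8512.98
Grand total = 1679.2 + 10428.8 + 8512.98 = 20620.98

ANSWER: 20620.98


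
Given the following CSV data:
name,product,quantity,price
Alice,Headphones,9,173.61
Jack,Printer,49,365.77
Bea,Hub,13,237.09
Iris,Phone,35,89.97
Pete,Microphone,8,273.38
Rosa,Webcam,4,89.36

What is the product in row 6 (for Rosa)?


Row 6: Rosa
Column 'product' = Webcam

ANSWER: Webcam


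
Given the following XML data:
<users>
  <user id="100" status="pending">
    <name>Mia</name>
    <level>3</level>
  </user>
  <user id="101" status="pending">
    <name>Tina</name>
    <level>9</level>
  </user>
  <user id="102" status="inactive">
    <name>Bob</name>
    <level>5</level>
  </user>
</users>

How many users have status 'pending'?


Counting users with status='pending':
  Mia (id=100) -> MATCH
  Tina (id=101) -> MATCH
Count: 2

ANSWER: 2


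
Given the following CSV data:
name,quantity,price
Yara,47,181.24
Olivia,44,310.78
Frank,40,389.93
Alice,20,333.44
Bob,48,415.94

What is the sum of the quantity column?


Values in 'quantity' column:
  Row 1: 47
  Row 2: 44
  Row 3: 40
  Row 4: 20
  Row 5: 48
Sum = 47 + 44 + 40 + 20 + 48 = 199

ANSWER: 199


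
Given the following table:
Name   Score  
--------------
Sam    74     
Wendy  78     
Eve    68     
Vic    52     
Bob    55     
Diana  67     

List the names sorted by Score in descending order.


Sorting by Score (descending):
  Wendy: 78
  Sam: 74
  Eve: 68
  Diana: 67
  Bob: 55
  Vic: 52


ANSWER: Wendy, Sam, Eve, Diana, Bob, Vic


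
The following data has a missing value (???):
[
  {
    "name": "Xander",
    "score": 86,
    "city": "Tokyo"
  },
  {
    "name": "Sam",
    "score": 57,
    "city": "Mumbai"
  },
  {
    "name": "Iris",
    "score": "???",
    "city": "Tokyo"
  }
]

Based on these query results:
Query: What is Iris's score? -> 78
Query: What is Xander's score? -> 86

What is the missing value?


The missing value is Iris's score
From query: Iris's score = 78

ANSWER: 78


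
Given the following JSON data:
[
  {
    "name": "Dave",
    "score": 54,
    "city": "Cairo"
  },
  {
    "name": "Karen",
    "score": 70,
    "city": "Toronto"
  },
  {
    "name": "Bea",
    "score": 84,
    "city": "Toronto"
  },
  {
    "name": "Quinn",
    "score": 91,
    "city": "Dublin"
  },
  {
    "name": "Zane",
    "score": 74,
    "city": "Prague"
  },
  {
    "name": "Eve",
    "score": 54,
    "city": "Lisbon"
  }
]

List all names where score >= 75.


Filtering records where score >= 75:
  Dave (score=54) -> no
  Karen (score=70) -> no
  Bea (score=84) -> YES
  Quinn (score=91) -> YES
  Zane (score=74) -> no
  Eve (score=54) -> no


ANSWER: Bea, Quinn


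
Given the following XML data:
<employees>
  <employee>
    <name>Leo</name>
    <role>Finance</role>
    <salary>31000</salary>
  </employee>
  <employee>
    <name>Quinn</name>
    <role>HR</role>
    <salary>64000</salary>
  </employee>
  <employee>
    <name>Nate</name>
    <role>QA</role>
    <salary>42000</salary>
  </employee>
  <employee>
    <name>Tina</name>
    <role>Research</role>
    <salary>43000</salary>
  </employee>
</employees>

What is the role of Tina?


Searching for <employee> with <name>Tina</name>
Found at position 4
<role>Research</role>

ANSWER: Research
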